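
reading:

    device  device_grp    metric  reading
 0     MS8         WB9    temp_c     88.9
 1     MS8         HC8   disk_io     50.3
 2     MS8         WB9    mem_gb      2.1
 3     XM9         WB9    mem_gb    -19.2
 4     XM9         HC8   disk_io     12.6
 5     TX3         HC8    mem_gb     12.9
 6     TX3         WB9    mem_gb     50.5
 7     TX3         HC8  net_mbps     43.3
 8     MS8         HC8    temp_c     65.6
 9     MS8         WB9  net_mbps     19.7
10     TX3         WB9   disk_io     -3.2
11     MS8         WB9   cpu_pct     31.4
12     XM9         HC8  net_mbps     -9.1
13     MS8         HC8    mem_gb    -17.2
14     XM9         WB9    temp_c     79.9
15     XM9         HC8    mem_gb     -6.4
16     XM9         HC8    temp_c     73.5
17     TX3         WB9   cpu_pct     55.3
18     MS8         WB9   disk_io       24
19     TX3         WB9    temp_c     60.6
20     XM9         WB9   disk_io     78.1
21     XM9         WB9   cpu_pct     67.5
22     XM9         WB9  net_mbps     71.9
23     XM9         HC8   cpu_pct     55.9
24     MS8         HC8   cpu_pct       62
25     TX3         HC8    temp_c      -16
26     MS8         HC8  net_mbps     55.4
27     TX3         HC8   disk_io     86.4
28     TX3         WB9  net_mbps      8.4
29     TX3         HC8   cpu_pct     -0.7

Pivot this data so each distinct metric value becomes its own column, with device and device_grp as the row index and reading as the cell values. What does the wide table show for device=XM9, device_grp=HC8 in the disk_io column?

12.6

Wide layout: rows indexed by device and device_grp, columns are the 5 distinct metric values (temp_c, disk_io, mem_gb, net_mbps, cpu_pct).
Cell (device=XM9, device_grp=HC8, metric=disk_io) draws from the long row where device=XM9, device_grp=HC8 and metric=disk_io, which has reading=12.6.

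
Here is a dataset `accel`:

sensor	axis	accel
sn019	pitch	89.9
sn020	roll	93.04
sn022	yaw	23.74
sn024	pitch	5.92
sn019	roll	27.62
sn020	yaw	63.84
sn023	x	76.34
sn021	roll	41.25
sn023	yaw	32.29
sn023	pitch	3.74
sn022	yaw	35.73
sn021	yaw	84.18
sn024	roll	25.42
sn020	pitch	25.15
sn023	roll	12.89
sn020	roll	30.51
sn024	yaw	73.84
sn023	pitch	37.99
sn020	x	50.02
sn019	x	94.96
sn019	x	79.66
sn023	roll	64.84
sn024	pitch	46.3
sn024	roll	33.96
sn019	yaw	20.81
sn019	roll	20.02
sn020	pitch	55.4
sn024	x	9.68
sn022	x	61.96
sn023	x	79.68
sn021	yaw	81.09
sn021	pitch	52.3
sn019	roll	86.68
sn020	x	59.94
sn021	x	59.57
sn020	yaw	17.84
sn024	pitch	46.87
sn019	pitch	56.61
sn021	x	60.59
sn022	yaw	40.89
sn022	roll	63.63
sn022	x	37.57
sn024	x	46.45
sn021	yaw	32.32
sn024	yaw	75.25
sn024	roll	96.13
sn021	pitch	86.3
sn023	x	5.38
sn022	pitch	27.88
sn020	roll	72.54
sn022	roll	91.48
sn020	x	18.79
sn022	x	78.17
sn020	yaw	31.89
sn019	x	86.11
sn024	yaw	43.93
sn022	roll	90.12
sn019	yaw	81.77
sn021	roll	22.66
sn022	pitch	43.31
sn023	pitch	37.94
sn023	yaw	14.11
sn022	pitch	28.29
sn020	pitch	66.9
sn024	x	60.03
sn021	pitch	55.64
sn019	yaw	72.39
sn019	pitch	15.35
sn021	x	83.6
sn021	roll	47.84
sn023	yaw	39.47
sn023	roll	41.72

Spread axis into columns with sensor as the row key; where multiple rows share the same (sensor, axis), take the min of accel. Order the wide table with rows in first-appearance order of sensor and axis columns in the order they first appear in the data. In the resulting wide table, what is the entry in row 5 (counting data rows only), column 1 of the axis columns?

With rows in first-appearance order of sensor, row 5 is sensor=sn023. axis columns in first-appearance order: pitch, roll, yaw, x; column 1 is pitch.
Long rows with sensor=sn023, axis=pitch: min(3.74, 37.99, 37.94) = 3.74.

3.74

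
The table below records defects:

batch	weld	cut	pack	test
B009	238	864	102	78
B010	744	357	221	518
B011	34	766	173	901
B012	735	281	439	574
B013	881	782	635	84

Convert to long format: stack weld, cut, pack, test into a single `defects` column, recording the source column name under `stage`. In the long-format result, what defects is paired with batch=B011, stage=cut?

Unpivoting turns each (batch, wide-column) pair into one long row.
The wide cell at row B011, column cut holds 766, so the long row (B011, cut) has defects=766.

766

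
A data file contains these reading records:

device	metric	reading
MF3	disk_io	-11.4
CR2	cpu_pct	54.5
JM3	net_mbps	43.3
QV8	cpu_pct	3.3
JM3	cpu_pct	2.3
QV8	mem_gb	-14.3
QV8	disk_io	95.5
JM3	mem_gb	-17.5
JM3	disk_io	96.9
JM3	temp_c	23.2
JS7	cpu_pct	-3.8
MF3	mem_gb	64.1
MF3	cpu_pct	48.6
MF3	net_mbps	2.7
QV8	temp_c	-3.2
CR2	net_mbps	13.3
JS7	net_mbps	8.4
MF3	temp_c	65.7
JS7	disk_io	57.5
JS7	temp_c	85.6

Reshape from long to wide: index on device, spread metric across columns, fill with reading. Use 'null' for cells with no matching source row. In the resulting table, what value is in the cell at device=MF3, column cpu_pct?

48.6

The long row with device=MF3, metric=cpu_pct has reading=48.6.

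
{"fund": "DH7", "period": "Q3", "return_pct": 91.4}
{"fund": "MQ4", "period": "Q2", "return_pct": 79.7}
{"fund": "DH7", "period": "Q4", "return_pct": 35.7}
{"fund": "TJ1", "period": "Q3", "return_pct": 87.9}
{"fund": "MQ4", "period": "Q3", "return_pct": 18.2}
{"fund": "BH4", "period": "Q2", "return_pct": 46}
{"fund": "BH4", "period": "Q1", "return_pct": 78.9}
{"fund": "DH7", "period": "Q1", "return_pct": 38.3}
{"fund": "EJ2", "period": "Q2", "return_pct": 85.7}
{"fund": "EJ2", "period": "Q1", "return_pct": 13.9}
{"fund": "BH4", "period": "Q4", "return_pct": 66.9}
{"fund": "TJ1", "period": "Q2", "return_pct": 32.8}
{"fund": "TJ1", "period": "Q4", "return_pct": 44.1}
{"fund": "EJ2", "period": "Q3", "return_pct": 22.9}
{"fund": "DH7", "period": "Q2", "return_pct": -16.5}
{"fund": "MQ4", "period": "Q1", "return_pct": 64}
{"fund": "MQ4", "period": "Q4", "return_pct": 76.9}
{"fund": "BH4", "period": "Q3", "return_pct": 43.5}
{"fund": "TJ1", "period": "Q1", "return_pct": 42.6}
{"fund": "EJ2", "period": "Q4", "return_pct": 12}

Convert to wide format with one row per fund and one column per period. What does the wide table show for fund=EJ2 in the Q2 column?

85.7

Wide layout: rows indexed by fund, columns are the 4 distinct period values (Q3, Q2, Q4, Q1).
Cell (fund=EJ2, period=Q2) draws from the long row where fund=EJ2 and period=Q2, which has return_pct=85.7.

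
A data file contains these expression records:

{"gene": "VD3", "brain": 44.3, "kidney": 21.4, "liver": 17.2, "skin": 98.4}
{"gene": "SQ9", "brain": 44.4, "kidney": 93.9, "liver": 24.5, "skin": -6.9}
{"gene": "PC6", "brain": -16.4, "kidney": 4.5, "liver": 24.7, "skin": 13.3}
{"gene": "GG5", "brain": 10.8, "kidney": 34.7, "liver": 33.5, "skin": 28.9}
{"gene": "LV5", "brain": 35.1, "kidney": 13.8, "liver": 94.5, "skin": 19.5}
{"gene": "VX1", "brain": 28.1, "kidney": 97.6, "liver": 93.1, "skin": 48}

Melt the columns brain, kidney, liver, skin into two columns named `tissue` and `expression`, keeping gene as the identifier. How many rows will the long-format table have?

6 gene values × 4 melted columns = 24 rows.

24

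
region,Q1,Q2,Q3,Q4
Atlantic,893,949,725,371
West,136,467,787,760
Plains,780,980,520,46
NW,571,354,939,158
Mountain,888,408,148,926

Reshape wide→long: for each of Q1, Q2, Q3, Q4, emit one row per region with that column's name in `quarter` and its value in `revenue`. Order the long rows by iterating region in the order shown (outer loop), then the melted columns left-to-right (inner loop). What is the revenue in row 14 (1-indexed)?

20 rows total (5 × 4). Row 14: index ⌊(14-1)/4⌋ = 3 into region → NW; (14-1) mod 4 = 1 into the melted columns → Q2.
So row 14 is (NW, Q2, 354); revenue = 354.

354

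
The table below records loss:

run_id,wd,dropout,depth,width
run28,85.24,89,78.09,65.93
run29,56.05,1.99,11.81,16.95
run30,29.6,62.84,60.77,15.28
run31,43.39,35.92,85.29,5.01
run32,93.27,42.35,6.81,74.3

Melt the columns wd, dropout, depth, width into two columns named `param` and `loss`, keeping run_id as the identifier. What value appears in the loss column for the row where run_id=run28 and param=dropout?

Unpivoting turns each (run_id, wide-column) pair into one long row.
The wide cell at row run28, column dropout holds 89, so the long row (run28, dropout) has loss=89.

89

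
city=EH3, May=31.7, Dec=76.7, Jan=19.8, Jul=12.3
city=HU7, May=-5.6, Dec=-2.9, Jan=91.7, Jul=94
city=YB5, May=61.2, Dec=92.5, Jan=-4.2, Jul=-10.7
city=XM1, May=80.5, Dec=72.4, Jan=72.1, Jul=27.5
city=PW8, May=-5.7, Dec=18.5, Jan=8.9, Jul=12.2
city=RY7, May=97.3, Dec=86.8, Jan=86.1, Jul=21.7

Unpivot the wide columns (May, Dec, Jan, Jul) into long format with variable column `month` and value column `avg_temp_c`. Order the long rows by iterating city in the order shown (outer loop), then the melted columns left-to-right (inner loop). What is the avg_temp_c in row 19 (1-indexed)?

24 rows total (6 × 4). Row 19: index ⌊(19-1)/4⌋ = 4 into city → PW8; (19-1) mod 4 = 2 into the melted columns → Jan.
So row 19 is (PW8, Jan, 8.9); avg_temp_c = 8.9.

8.9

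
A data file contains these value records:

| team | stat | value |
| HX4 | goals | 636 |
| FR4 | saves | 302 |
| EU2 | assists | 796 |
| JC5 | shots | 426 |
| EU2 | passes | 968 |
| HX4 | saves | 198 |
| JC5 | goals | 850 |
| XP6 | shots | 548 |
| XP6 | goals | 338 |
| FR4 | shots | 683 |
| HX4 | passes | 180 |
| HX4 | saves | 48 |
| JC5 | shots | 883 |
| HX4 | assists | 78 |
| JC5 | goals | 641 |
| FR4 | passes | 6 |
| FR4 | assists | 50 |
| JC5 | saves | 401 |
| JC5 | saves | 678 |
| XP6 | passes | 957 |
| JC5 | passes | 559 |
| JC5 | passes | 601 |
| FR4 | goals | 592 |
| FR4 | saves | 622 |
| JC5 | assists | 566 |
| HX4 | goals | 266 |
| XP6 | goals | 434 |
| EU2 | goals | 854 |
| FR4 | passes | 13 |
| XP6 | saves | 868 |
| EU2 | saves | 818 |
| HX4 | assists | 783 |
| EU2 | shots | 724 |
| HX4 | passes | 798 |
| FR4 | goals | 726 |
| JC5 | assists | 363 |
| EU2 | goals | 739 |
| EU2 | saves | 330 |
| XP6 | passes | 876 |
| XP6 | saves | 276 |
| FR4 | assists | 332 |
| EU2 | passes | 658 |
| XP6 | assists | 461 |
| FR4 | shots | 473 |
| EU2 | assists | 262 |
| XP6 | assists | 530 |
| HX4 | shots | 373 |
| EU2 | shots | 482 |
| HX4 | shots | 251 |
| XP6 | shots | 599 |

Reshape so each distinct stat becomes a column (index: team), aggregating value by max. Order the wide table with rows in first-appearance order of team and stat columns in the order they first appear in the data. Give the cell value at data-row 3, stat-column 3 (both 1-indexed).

796

With rows in first-appearance order of team, row 3 is team=EU2. stat columns in first-appearance order: goals, saves, assists, shots, passes; column 3 is assists.
Long rows with team=EU2, stat=assists: max(796, 262) = 796.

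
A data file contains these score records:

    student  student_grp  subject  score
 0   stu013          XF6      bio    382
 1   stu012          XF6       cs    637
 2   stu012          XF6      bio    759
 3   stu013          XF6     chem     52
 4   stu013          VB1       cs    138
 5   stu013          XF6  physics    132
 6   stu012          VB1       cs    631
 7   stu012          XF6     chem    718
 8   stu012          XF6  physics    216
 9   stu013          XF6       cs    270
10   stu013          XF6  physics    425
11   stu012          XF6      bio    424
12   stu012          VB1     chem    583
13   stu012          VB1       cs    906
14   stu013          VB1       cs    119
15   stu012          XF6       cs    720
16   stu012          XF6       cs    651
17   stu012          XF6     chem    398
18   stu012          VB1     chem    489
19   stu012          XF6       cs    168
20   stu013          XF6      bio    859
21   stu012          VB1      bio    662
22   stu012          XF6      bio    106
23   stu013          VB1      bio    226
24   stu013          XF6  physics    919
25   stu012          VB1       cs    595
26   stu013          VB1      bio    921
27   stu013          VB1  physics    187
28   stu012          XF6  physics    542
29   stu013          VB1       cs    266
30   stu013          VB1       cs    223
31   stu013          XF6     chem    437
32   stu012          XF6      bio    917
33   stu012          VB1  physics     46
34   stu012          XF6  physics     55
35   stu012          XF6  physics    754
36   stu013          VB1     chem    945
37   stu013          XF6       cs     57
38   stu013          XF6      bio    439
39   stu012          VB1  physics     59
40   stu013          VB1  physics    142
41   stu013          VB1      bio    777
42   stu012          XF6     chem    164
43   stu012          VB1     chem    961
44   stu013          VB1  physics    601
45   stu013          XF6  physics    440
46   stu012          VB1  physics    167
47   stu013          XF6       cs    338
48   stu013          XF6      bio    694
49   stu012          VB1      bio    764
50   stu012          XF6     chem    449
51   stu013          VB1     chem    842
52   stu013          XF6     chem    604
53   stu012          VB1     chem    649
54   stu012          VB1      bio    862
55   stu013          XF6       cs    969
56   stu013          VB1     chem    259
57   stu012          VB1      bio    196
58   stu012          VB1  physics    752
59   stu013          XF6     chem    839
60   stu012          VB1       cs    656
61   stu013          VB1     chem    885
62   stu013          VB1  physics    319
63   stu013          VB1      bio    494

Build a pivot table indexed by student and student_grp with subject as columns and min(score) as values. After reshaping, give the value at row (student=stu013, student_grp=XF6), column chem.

Rows with student=stu013, student_grp=XF6 and subject=chem: score values are 52, 437, 604, 839.
min(52, 437, 604, 839) = 52.

52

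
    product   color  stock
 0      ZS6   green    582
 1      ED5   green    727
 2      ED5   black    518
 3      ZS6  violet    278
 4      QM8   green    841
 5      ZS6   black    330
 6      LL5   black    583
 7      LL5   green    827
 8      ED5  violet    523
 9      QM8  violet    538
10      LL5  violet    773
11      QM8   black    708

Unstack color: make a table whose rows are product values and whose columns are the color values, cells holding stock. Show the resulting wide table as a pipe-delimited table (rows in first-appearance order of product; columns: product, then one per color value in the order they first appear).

| product | green | black | violet |
| ZS6 | 582 | 330 | 278 |
| ED5 | 727 | 518 | 523 |
| QM8 | 841 | 708 | 538 |
| LL5 | 827 | 583 | 773 |

Columns: product plus the 3 distinct color values (green, black, violet).
For example, row ZS6 column green takes stock=582 from the long row (ZS6, green).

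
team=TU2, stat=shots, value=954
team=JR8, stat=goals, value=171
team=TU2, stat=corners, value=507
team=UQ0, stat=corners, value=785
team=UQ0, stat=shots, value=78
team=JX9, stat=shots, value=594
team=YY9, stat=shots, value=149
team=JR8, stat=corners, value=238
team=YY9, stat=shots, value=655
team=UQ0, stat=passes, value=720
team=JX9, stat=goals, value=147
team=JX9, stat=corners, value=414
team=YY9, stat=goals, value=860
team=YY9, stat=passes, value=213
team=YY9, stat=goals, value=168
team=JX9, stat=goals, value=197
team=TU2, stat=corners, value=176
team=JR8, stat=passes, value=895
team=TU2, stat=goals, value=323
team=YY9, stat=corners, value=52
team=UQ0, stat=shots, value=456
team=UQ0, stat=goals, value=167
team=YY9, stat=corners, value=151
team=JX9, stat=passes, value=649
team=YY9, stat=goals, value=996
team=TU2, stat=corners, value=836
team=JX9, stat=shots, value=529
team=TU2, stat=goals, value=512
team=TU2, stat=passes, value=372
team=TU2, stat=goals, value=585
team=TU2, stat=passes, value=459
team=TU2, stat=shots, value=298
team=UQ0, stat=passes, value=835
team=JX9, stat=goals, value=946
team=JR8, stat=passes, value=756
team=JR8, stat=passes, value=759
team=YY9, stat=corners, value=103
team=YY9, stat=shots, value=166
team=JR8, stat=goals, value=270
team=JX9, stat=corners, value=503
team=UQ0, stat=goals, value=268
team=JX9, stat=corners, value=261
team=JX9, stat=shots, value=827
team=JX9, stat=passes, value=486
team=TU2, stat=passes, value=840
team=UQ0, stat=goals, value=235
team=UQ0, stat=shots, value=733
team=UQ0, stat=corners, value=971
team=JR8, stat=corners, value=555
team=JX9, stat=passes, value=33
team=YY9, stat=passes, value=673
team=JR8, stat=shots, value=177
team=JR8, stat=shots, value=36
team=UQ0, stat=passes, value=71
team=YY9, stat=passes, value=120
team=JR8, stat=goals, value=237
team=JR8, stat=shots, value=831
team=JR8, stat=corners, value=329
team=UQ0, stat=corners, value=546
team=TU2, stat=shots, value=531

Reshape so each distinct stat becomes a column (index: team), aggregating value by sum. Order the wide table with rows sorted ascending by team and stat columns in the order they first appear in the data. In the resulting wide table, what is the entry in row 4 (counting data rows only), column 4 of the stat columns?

With rows sorted ascending by team, row 4 is team=UQ0. stat columns in first-appearance order: shots, goals, corners, passes; column 4 is passes.
Long rows with team=UQ0, stat=passes: 720 + 835 + 71 = 1626.

1626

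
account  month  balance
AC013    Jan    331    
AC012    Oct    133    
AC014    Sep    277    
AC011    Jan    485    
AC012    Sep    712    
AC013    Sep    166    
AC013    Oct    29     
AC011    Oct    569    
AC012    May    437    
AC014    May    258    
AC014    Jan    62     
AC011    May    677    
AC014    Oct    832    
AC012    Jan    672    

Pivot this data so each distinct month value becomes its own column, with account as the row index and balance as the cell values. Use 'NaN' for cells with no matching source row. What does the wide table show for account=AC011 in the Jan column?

The long row with account=AC011, month=Jan has balance=485.

485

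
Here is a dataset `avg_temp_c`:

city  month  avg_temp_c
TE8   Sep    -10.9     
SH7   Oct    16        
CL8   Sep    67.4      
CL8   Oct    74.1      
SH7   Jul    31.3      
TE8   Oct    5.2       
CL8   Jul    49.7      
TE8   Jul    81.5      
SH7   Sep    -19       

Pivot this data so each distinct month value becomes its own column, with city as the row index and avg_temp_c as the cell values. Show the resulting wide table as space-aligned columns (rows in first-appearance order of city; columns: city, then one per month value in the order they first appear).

city  Sep    Oct   Jul 
TE8   -10.9  5.2   81.5
SH7   -19    16    31.3
CL8   67.4   74.1  49.7

Columns: city plus the 3 distinct month values (Sep, Oct, Jul).
For example, row TE8 column Sep takes avg_temp_c=-10.9 from the long row (TE8, Sep).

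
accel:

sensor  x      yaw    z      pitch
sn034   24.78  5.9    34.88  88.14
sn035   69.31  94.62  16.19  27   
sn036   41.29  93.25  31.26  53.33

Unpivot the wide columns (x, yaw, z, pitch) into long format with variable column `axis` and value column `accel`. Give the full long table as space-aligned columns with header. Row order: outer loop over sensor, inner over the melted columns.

Each (sensor, column) pair becomes one row: 3 × 4 = 12 rows.
For example, (sn034, x) → accel=24.78.

sensor  axis   accel
sn034   x      24.78
sn034   yaw    5.9  
sn034   z      34.88
sn034   pitch  88.14
sn035   x      69.31
sn035   yaw    94.62
sn035   z      16.19
sn035   pitch  27   
sn036   x      41.29
sn036   yaw    93.25
sn036   z      31.26
sn036   pitch  53.33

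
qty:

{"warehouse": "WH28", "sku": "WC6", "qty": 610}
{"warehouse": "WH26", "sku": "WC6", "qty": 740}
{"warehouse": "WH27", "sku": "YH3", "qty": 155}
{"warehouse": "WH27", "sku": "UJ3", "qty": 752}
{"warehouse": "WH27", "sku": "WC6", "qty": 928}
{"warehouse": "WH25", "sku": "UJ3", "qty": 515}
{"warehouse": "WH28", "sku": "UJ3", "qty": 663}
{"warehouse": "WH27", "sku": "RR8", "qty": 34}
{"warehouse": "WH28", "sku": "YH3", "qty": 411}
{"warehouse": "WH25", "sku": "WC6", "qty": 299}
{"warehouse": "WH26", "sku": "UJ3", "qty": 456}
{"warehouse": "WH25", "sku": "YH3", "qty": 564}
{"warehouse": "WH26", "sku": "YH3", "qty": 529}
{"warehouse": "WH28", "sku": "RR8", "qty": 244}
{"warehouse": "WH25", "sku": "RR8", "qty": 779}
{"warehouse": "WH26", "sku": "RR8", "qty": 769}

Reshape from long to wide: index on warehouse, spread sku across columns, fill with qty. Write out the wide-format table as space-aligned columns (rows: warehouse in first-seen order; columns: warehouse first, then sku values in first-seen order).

warehouse  WC6  YH3  UJ3  RR8
WH28       610  411  663  244
WH26       740  529  456  769
WH27       928  155  752  34 
WH25       299  564  515  779

Columns: warehouse plus the 4 distinct sku values (WC6, YH3, UJ3, RR8).
For example, row WH28 column WC6 takes qty=610 from the long row (WH28, WC6).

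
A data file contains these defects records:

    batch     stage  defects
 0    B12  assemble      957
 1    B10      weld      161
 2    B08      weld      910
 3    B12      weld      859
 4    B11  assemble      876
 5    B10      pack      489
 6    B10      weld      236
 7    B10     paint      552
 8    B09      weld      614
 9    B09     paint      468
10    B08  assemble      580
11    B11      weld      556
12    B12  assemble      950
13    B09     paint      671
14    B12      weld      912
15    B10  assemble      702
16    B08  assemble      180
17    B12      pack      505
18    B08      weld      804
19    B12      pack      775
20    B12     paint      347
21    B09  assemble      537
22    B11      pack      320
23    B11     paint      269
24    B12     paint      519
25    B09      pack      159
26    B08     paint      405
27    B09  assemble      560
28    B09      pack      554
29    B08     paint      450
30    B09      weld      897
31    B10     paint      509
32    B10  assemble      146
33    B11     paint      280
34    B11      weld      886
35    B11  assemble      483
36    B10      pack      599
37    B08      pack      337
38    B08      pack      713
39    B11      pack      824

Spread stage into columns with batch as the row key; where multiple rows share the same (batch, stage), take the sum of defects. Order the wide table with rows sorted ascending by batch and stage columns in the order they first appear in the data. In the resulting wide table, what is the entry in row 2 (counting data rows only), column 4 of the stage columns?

With rows sorted ascending by batch, row 2 is batch=B09. stage columns in first-appearance order: assemble, weld, pack, paint; column 4 is paint.
Long rows with batch=B09, stage=paint: 468 + 671 = 1139.

1139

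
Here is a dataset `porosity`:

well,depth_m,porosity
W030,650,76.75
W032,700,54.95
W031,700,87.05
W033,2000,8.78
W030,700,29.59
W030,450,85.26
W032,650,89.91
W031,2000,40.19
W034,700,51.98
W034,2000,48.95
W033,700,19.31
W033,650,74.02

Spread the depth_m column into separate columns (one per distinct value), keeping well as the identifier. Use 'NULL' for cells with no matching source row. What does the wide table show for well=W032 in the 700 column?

54.95

The long row with well=W032, depth_m=700 has porosity=54.95.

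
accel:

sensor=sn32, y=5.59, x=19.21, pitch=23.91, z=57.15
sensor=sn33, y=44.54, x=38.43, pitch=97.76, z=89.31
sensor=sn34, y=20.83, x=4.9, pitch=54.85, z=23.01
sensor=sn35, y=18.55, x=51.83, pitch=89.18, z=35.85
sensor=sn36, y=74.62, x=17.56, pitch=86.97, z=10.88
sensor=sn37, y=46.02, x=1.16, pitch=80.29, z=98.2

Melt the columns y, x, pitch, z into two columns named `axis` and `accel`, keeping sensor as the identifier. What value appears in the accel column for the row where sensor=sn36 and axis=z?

Unpivoting turns each (sensor, wide-column) pair into one long row.
The wide cell at row sn36, column z holds 10.88, so the long row (sn36, z) has accel=10.88.

10.88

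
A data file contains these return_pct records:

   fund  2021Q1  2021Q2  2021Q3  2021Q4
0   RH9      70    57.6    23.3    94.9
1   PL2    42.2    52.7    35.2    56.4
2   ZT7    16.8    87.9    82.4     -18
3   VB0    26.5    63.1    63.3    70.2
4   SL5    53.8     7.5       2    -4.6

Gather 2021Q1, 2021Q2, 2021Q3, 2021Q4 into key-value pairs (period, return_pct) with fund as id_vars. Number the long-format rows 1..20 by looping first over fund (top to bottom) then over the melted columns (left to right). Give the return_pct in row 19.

2

20 rows total (5 × 4). Row 19: index ⌊(19-1)/4⌋ = 4 into fund → SL5; (19-1) mod 4 = 2 into the melted columns → 2021Q3.
So row 19 is (SL5, 2021Q3, 2); return_pct = 2.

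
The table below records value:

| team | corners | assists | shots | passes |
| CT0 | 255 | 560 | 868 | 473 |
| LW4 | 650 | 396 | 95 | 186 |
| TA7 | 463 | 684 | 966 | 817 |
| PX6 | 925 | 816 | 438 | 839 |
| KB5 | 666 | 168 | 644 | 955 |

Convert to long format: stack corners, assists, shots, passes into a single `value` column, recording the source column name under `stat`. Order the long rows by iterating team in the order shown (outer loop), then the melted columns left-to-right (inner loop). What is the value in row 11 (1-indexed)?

20 rows total (5 × 4). Row 11: index ⌊(11-1)/4⌋ = 2 into team → TA7; (11-1) mod 4 = 2 into the melted columns → shots.
So row 11 is (TA7, shots, 966); value = 966.

966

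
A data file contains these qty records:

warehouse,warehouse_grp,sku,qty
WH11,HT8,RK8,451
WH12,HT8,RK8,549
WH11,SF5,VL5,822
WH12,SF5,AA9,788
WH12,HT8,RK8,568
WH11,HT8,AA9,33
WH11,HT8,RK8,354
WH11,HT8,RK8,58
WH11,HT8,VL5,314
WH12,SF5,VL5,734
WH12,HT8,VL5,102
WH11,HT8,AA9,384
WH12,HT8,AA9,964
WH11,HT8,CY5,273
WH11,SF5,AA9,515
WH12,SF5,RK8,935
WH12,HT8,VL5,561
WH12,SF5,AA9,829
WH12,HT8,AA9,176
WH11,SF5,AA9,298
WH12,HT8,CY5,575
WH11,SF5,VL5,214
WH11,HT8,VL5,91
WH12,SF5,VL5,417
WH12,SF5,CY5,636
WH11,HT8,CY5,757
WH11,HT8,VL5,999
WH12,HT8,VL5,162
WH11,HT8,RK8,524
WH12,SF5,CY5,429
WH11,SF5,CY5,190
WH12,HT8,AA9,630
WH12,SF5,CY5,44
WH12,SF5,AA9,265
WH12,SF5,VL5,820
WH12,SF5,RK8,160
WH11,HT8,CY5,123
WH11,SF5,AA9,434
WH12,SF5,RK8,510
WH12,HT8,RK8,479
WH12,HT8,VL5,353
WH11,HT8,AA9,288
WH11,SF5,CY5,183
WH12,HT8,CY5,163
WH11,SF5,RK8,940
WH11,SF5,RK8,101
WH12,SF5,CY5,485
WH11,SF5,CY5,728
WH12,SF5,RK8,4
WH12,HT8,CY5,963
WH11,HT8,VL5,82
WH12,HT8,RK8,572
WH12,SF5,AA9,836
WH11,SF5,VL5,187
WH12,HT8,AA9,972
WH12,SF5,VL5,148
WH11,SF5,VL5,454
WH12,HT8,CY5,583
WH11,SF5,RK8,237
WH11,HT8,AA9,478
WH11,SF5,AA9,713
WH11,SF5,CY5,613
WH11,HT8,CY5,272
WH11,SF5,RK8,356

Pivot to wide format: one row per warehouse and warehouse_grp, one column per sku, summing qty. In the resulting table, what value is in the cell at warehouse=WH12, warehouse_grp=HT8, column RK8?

2168

Rows with warehouse=WH12, warehouse_grp=HT8 and sku=RK8: qty values are 549, 568, 479, 572.
549 + 568 + 479 + 572 = 2168.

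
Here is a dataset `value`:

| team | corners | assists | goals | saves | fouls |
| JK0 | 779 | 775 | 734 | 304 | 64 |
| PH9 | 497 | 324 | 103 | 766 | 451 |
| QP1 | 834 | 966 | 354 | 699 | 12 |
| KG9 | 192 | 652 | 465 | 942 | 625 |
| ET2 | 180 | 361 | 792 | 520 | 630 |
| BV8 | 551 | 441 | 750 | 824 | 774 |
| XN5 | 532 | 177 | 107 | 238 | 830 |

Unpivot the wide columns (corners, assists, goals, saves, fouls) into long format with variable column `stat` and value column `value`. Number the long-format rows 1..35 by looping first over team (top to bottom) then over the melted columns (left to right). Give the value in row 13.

35 rows total (7 × 5). Row 13: index ⌊(13-1)/5⌋ = 2 into team → QP1; (13-1) mod 5 = 2 into the melted columns → goals.
So row 13 is (QP1, goals, 354); value = 354.

354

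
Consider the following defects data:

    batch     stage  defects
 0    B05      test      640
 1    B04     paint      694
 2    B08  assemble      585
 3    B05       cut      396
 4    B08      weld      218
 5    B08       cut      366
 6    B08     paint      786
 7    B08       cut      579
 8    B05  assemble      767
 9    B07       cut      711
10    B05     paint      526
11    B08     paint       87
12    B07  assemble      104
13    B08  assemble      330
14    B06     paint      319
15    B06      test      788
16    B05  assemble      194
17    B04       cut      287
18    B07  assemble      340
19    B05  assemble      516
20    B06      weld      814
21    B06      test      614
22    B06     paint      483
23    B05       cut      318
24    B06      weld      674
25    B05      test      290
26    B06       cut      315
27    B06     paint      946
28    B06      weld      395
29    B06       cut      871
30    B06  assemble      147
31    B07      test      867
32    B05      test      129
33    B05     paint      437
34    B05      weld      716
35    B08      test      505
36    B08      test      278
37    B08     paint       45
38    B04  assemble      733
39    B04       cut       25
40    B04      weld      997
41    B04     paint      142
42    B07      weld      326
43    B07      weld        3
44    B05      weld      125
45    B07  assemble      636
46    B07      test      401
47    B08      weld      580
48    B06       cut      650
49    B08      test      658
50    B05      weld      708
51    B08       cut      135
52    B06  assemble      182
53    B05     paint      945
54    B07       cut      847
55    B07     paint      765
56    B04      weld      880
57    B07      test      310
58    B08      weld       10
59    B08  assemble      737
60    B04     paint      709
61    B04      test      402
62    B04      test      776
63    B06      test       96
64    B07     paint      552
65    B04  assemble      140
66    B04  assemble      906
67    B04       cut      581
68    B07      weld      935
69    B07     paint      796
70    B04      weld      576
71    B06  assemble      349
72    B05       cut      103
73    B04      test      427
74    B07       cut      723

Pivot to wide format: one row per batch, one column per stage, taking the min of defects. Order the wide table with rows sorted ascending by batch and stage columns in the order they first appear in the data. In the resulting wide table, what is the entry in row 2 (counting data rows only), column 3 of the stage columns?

194

With rows sorted ascending by batch, row 2 is batch=B05. stage columns in first-appearance order: test, paint, assemble, cut, weld; column 3 is assemble.
Long rows with batch=B05, stage=assemble: min(767, 194, 516) = 194.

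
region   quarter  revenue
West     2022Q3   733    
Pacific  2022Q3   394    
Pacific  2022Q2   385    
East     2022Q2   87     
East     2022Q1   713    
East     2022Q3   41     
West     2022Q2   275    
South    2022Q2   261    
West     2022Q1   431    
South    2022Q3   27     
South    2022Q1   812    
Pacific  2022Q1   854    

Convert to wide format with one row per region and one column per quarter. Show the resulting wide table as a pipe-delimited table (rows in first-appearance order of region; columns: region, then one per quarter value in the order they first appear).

Columns: region plus the 3 distinct quarter values (2022Q3, 2022Q2, 2022Q1).
For example, row West column 2022Q3 takes revenue=733 from the long row (West, 2022Q3).

| region | 2022Q3 | 2022Q2 | 2022Q1 |
| West | 733 | 275 | 431 |
| Pacific | 394 | 385 | 854 |
| East | 41 | 87 | 713 |
| South | 27 | 261 | 812 |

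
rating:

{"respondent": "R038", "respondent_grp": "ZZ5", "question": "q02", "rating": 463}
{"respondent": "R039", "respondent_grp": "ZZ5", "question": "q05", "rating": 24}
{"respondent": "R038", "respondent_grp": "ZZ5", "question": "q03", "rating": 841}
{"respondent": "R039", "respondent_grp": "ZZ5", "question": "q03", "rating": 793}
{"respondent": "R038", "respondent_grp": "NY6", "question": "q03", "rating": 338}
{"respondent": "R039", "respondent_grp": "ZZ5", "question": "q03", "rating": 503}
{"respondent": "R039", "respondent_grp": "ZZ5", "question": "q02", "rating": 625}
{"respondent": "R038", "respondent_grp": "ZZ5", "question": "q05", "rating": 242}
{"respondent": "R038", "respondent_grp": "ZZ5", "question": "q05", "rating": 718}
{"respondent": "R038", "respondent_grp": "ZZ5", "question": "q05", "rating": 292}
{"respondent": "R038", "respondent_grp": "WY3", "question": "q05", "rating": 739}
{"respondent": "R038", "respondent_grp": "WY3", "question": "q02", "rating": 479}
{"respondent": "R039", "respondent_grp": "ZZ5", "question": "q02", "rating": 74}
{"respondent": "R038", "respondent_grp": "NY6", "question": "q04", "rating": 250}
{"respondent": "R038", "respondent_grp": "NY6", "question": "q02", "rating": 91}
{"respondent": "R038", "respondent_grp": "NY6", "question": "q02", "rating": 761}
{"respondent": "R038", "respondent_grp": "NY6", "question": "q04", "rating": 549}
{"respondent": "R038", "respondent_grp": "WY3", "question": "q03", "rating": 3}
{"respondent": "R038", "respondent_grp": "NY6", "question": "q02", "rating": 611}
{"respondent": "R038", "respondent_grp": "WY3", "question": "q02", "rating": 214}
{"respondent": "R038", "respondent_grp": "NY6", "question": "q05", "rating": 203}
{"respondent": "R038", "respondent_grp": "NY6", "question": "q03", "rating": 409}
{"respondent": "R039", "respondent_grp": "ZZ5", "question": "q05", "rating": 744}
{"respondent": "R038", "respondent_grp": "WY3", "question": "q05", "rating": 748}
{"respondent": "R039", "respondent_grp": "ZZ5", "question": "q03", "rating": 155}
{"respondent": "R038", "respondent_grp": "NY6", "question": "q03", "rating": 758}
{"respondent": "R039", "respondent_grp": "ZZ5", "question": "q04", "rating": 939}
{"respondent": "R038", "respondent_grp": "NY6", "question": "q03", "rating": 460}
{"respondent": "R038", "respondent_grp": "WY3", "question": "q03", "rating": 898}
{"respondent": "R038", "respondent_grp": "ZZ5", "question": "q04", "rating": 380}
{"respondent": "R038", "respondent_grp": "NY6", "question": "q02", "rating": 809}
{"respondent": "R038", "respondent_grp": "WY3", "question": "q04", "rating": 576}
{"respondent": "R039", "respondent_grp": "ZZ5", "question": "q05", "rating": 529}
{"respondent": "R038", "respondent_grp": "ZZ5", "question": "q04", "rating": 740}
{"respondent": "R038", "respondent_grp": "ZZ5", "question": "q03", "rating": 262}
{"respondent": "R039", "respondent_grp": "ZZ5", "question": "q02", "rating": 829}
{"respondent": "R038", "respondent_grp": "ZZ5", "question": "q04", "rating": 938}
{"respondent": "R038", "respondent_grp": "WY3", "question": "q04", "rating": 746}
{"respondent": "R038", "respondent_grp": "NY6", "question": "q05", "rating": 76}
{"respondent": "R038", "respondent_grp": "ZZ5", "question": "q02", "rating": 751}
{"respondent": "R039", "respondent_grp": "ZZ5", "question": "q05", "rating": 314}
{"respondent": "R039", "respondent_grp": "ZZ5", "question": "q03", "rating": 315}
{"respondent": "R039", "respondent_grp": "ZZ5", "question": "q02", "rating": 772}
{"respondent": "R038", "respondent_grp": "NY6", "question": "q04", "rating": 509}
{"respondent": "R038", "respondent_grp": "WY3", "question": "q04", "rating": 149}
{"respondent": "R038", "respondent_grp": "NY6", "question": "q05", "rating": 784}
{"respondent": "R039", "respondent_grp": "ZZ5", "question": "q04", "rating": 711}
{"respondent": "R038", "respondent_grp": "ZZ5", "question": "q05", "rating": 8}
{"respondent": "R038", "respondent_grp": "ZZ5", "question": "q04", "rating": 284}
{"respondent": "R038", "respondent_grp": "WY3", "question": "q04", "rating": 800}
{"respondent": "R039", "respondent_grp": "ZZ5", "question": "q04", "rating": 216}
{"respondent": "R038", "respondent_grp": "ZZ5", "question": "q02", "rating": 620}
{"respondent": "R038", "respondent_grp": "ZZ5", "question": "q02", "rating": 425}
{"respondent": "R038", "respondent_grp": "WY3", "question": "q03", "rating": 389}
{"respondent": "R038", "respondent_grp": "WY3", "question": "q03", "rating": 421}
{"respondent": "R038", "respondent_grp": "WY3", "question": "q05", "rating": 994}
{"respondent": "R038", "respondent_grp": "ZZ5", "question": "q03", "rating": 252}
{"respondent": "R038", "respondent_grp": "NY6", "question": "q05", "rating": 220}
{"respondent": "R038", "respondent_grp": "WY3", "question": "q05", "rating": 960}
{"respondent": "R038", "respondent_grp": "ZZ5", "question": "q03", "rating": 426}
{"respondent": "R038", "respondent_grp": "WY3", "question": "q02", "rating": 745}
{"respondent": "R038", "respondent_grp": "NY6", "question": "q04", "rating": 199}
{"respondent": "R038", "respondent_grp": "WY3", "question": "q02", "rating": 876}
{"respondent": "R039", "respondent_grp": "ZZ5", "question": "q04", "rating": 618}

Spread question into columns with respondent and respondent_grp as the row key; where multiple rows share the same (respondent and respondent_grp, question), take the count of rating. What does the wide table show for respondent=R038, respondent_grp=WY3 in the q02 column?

4

Rows with respondent=R038, respondent_grp=WY3 and question=q02: rating values are 479, 214, 745, 876.
4 rows match — count = 4.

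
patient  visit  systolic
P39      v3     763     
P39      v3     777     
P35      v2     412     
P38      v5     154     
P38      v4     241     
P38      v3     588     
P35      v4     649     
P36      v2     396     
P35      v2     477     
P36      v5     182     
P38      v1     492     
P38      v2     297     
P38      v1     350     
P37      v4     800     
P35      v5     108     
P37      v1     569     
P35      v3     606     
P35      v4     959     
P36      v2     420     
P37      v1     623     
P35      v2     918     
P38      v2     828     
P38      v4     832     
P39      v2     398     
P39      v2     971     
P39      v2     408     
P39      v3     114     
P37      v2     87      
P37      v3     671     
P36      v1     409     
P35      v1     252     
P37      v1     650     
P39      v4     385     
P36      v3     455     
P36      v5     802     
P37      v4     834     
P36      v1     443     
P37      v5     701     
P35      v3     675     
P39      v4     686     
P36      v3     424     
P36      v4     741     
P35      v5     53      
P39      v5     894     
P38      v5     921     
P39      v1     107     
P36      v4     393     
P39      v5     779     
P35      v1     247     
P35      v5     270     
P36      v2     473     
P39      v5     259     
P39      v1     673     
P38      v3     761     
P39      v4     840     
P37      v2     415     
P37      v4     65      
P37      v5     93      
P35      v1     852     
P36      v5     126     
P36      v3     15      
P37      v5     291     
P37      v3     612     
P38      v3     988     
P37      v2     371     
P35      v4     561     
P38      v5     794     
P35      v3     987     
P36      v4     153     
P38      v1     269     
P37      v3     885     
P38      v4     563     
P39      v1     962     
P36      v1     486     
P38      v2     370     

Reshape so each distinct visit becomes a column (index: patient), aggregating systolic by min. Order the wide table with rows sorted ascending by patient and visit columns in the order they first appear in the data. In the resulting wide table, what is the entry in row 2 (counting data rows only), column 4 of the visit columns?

153

With rows sorted ascending by patient, row 2 is patient=P36. visit columns in first-appearance order: v3, v2, v5, v4, v1; column 4 is v4.
Long rows with patient=P36, visit=v4: min(741, 393, 153) = 153.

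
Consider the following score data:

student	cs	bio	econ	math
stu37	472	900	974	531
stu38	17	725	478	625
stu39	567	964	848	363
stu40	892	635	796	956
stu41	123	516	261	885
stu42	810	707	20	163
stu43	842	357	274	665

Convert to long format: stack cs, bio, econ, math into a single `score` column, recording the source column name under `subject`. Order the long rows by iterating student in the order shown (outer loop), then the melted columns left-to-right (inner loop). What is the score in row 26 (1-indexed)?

28 rows total (7 × 4). Row 26: index ⌊(26-1)/4⌋ = 6 into student → stu43; (26-1) mod 4 = 1 into the melted columns → bio.
So row 26 is (stu43, bio, 357); score = 357.

357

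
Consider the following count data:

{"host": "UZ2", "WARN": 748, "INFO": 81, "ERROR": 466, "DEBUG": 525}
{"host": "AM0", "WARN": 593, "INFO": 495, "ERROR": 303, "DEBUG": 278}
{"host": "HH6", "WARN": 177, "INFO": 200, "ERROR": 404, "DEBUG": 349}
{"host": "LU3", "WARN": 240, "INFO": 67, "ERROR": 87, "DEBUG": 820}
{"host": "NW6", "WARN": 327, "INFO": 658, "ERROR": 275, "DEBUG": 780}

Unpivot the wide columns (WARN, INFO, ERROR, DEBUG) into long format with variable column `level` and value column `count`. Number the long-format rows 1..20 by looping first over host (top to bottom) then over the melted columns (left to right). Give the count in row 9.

177

20 rows total (5 × 4). Row 9: index ⌊(9-1)/4⌋ = 2 into host → HH6; (9-1) mod 4 = 0 into the melted columns → WARN.
So row 9 is (HH6, WARN, 177); count = 177.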